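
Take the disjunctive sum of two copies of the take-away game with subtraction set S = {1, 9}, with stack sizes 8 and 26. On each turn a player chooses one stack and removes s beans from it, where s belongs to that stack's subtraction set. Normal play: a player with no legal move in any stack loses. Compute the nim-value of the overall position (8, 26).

All stacks use S = {1, 9}:
n :  0  1  2  3  4  5  6  7  8  9 10 11 12 13 14 15 16 17 18 19 20 21 22 23 24 25 26
G :  0  1  0  1  0  1  0  1  0  1  0  1  0  1  0  1  0  1  0  1  0  1  0  1  0  1  0
Stack A: G(8) = 0.
Stack B: G(26) = 0.
Combined Grundy value = 0 ⊕ 0 = 0.

0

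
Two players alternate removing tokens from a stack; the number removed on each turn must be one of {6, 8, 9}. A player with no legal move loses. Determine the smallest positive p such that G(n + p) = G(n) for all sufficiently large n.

15

G(0) = 0
G(1) = mex{} = 0
G(2) = mex{} = 0
G(3) = mex{} = 0
G(4) = mex{} = 0
G(5) = mex{} = 0
G(6) = mex{0} = 1
G(7) = mex{0} = 1
G(8) = mex{0,0} = 1
G(9) = mex{0,0,0} = 1
G(10) = mex{0,0,0} = 1
G(11) = mex{0,0,0} = 1
G(12) = mex{1,0,0} = 2
G(13) = mex{1,0,0} = 2
G(14) = mex{1,1,0} = 2
G(15) = mex{1,1,1} = 0
G(16) = mex{1,1,1} = 0
G(17) = mex{1,1,1} = 0
G(18) = mex{2,1,1} = 0
G(19) = mex{2,1,1} = 0
G(20) = mex{2,2,1} = 0
G(21) = mex{0,2,2} = 1
G(22) = mex{0,2,2} = 1
G(23) = mex{0,0,2} = 1
G(24) = mex{0,0,0} = 1
G(25) = mex{0,0,0} = 1
G(26) = mex{0,0,0} = 1
G(27) = mex{1,0,0} = 2
G(28) = mex{1,0,0} = 2
G(29) = mex{1,1,0} = 2
G(30) = mex{1,1,1} = 0
G(31) = mex{1,1,1} = 0
G(n+15) = G(n) holds for n = 0,…,8 (a full window of length max(S) = 9), so the sequence is purely periodic with period 15.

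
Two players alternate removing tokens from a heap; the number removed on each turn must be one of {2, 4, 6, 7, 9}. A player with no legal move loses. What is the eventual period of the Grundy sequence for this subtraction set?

11

G(0) = 0
G(1) = mex{} = 0
G(2) = mex{0} = 1
G(3) = mex{0} = 1
G(4) = mex{1,0} = 2
G(5) = mex{1,0} = 2
G(6) = mex{2,1,0} = 3
G(7) = mex{2,1,0,0} = 3
G(8) = mex{3,2,1,0} = 4
G(9) = mex{3,2,1,1,0} = 4
G(10) = mex{4,3,2,1,0} = 5
G(11) = mex{4,3,2,2,1} = 0
G(12) = mex{5,4,3,2,1} = 0
G(13) = mex{0,4,3,3,2} = 1
G(14) = mex{0,5,4,3,2} = 1
G(15) = mex{1,0,4,4,3} = 2
G(16) = mex{1,0,5,4,3} = 2
G(17) = mex{2,1,0,5,4} = 3
G(18) = mex{2,1,0,0,4} = 3
G(19) = mex{3,2,1,0,5} = 4
G(20) = mex{3,2,1,1,0} = 4
G(21) = mex{4,3,2,1,0} = 5
G(22) = mex{4,3,2,2,1} = 0
G(23) = mex{5,4,3,2,1} = 0
G(n+11) = G(n) holds for n = 0,…,8 (a full window of length max(S) = 9), so the sequence is purely periodic with period 11.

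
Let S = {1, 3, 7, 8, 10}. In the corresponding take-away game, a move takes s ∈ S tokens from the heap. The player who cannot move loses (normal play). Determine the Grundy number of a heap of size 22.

1

G(0) = 0
G(1) = mex{0} = 1
G(2) = mex{1} = 0
G(3) = mex{0,0} = 1
G(4) = mex{1,1} = 0
G(5) = mex{0,0} = 1
G(6) = mex{1,1} = 0
G(7) = mex{0,0,0} = 1
G(8) = mex{1,1,1,0} = 2
G(9) = mex{2,0,0,1} = 3
G(10) = mex{3,1,1,0,0} = 2
G(11) = mex{2,2,0,1,1} = 3
G(12) = mex{3,3,1,0,0} = 2
G(13) = mex{2,2,0,1,1} = 3
G(14) = mex{3,3,1,0,0} = 2
G(15) = mex{2,2,2,1,1} = 0
G(16) = mex{0,3,3,2,0} = 1
G(17) = mex{1,2,2,3,1} = 0
G(18) = mex{0,0,3,2,2} = 1
G(19) = mex{1,1,2,3,3} = 0
G(20) = mex{0,0,3,2,2} = 1
G(21) = mex{1,1,2,3,3} = 0
G(22) = mex{0,0,0,2,2} = 1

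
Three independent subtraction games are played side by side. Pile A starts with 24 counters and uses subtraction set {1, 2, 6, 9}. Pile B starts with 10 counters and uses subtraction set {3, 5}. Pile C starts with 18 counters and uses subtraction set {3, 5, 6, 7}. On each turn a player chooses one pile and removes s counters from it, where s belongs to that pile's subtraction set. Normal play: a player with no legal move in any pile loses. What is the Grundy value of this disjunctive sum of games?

2

Pile A, S = {1, 2, 6, 9}:
G(0) = 0
G(1) = mex{0} = 1
G(2) = mex{1,0} = 2
G(3) = mex{2,1} = 0
G(4) = mex{0,2} = 1
G(5) = mex{1,0} = 2
G(6) = mex{2,1,0} = 3
G(7) = mex{3,2,1} = 0
G(8) = mex{0,3,2} = 1
G(9) = mex{1,0,0,0} = 2
G(10) = mex{2,1,1,1} = 0
G(11) = mex{0,2,2,2} = 1
G(12) = mex{1,0,3,0} = 2
G(13) = mex{2,1,0,1} = 3
G(14) = mex{3,2,1,2} = 0
G(15) = mex{0,3,2,3} = 1
G(16) = mex{1,0,0,0} = 2
G(17) = mex{2,1,1,1} = 0
G(18) = mex{0,2,2,2} = 1
G(19) = mex{1,0,3,0} = 2
G(20) = mex{2,1,0,1} = 3
G(21) = mex{3,2,1,2} = 0
G(22) = mex{0,3,2,3} = 1
G(23) = mex{1,0,0,0} = 2
G(24) = mex{2,1,1,1} = 0
G_A(24) = 0.
Pile B, S = {3, 5}:
n :  0  1  2  3  4  5  6  7  8  9 10
G :  0  0  0  1  1  1  2  2  0  0  0
G_B(10) = 0.
Pile C, S = {3, 5, 6, 7}:
G(0) = 0
G(1) = mex{} = 0
G(2) = mex{} = 0
G(3) = mex{0} = 1
G(4) = mex{0} = 1
G(5) = mex{0,0} = 1
G(6) = mex{1,0,0} = 2
G(7) = mex{1,0,0,0} = 2
G(8) = mex{1,1,0,0} = 2
G(9) = mex{2,1,1,0} = 3
G(10) = mex{2,1,1,1} = 0
G(11) = mex{2,2,1,1} = 0
G(12) = mex{3,2,2,1} = 0
G(13) = mex{0,2,2,2} = 1
G(14) = mex{0,3,2,2} = 1
G(15) = mex{0,0,3,2} = 1
G(16) = mex{1,0,0,3} = 2
G(17) = mex{1,0,0,0} = 2
G(18) = mex{1,1,0,0} = 2
G_C(18) = 2.
Combined Grundy value = 0 ⊕ 0 ⊕ 2 = 2.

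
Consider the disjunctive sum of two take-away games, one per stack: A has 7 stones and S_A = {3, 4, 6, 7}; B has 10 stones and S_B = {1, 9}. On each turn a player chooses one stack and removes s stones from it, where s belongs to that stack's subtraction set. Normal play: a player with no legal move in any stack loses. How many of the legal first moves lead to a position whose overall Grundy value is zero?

Stack A, S = {3, 4, 6, 7}:
G(0) = 0
G(1) = mex{} = 0
G(2) = mex{} = 0
G(3) = mex{0} = 1
G(4) = mex{0,0} = 1
G(5) = mex{0,0} = 1
G(6) = mex{1,0,0} = 2
G(7) = mex{1,1,0,0} = 2
G_A(7) = 2.
Stack B, S = {1, 9}:
n :  0  1  2  3  4  5  6  7  8  9 10
G :  0  1  0  1  0  1  0  1  0  1  0
G_B(10) = 0.
Combined Grundy value = 2 ⊕ 0 = 2.
A winning move leaves total XOR = 0, i.e. changes one component's Grundy value g to g ⊕ X where X is the current total.
Stack A: need g' = 2⊕2 = 0. Options: 7−3→G=1, 7−4→G=1, 7−6→G=0, 7−7→G=0. Hits: 2.
Stack B: need g' = 0⊕2 = 2. Options: 10−1→G=1, 10−9→G=1. Hits: 0.

2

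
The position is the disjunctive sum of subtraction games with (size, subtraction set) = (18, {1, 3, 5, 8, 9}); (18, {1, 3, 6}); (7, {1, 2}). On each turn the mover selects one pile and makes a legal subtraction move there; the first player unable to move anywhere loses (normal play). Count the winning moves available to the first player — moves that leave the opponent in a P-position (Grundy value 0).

Pile A, S = {1, 3, 5, 8, 9}:
G(0) = 0
G(1) = mex{0} = 1
G(2) = mex{1} = 0
G(3) = mex{0,0} = 1
G(4) = mex{1,1} = 0
G(5) = mex{0,0,0} = 1
G(6) = mex{1,1,1} = 0
G(7) = mex{0,0,0} = 1
G(8) = mex{1,1,1,0} = 2
G(9) = mex{2,0,0,1,0} = 3
G(10) = mex{3,1,1,0,1} = 2
G(11) = mex{2,2,0,1,0} = 3
G(12) = mex{3,3,1,0,1} = 2
G(13) = mex{2,2,2,1,0} = 3
G(14) = mex{3,3,3,0,1} = 2
G(15) = mex{2,2,2,1,0} = 3
G(16) = mex{3,3,3,2,1} = 0
G(17) = mex{0,2,2,3,2} = 1
G(18) = mex{1,3,3,2,3} = 0
G_A(18) = 0.
Pile B, S = {1, 3, 6}:
G(0) = 0
G(1) = mex{0} = 1
G(2) = mex{1} = 0
G(3) = mex{0,0} = 1
G(4) = mex{1,1} = 0
G(5) = mex{0,0} = 1
G(6) = mex{1,1,0} = 2
G(7) = mex{2,0,1} = 3
G(8) = mex{3,1,0} = 2
G(9) = mex{2,2,1} = 0
G(10) = mex{0,3,0} = 1
G(11) = mex{1,2,1} = 0
G(12) = mex{0,0,2} = 1
G(13) = mex{1,1,3} = 0
G(14) = mex{0,0,2} = 1
G(15) = mex{1,1,0} = 2
G(16) = mex{2,0,1} = 3
G(17) = mex{3,1,0} = 2
G(18) = mex{2,2,1} = 0
G_B(18) = 0.
Pile C, S = {1, 2}:
n : 0 1 2 3 4 5 6 7
G : 0 1 2 0 1 2 0 1
G_C(7) = 1.
Combined Grundy value = 0 ⊕ 0 ⊕ 1 = 1.
A winning move leaves total XOR = 0, i.e. changes one component's Grundy value g to g ⊕ X where X is the current total.
Pile A: need g' = 0⊕1 = 1. Options: 18−1→G=1, 18−3→G=3, 18−5→G=3, 18−8→G=2, 18−9→G=3. Hits: 1.
Pile B: need g' = 0⊕1 = 1. Options: 18−1→G=2, 18−3→G=2, 18−6→G=1. Hits: 1.
Pile C: need g' = 1⊕1 = 0. Options: 7−1→G=0, 7−2→G=2. Hits: 1.

3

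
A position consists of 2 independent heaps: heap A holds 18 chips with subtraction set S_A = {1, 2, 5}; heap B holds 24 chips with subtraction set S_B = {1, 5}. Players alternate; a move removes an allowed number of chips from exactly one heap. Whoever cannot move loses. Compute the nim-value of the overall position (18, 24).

0

Heap A, S = {1, 2, 5}:
G(0) = 0
G(1) = mex{0} = 1
G(2) = mex{1,0} = 2
G(3) = mex{2,1} = 0
G(4) = mex{0,2} = 1
G(5) = mex{1,0,0} = 2
G(6) = mex{2,1,1} = 0
G(7) = mex{0,2,2} = 1
G(8) = mex{1,0,0} = 2
G(9) = mex{2,1,1} = 0
G(10) = mex{0,2,2} = 1
G(11) = mex{1,0,0} = 2
G(12) = mex{2,1,1} = 0
G(13) = mex{0,2,2} = 1
G(14) = mex{1,0,0} = 2
G(15) = mex{2,1,1} = 0
G(16) = mex{0,2,2} = 1
G(17) = mex{1,0,0} = 2
G(18) = mex{2,1,1} = 0
G_A(18) = 0.
Heap B, S = {1, 5}:
G(0) = 0
G(1) = mex{0} = 1
G(2) = mex{1} = 0
G(3) = mex{0} = 1
G(4) = mex{1} = 0
G(5) = mex{0,0} = 1
G(6) = mex{1,1} = 0
G(7) = mex{0,0} = 1
G(8) = mex{1,1} = 0
G(9) = mex{0,0} = 1
G(10) = mex{1,1} = 0
G(11) = mex{0,0} = 1
G(12) = mex{1,1} = 0
G(13) = mex{0,0} = 1
G(14) = mex{1,1} = 0
G(15) = mex{0,0} = 1
G(16) = mex{1,1} = 0
G(17) = mex{0,0} = 1
G(18) = mex{1,1} = 0
G(19) = mex{0,0} = 1
G(20) = mex{1,1} = 0
G(21) = mex{0,0} = 1
G(22) = mex{1,1} = 0
G(23) = mex{0,0} = 1
G(24) = mex{1,1} = 0
G_B(24) = 0.
Combined Grundy value = 0 ⊕ 0 = 0.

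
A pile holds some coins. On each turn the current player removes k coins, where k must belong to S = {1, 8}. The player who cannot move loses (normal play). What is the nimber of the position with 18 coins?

0

G(0) = 0
G(1) = mex{0} = 1
G(2) = mex{1} = 0
G(3) = mex{0} = 1
G(4) = mex{1} = 0
G(5) = mex{0} = 1
G(6) = mex{1} = 0
G(7) = mex{0} = 1
G(8) = mex{1,0} = 2
G(9) = mex{2,1} = 0
G(10) = mex{0,0} = 1
G(11) = mex{1,1} = 0
G(12) = mex{0,0} = 1
G(13) = mex{1,1} = 0
G(14) = mex{0,0} = 1
G(15) = mex{1,1} = 0
G(16) = mex{0,2} = 1
G(17) = mex{1,0} = 2
G(18) = mex{2,1} = 0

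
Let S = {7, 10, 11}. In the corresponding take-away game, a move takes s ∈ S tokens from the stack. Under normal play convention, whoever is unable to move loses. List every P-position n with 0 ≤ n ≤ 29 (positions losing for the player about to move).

G(0) = 0
G(1) = mex{} = 0
G(2) = mex{} = 0
G(3) = mex{} = 0
G(4) = mex{} = 0
G(5) = mex{} = 0
G(6) = mex{} = 0
G(7) = mex{0} = 1
G(8) = mex{0} = 1
G(9) = mex{0} = 1
G(10) = mex{0,0} = 1
G(11) = mex{0,0,0} = 1
G(12) = mex{0,0,0} = 1
G(13) = mex{0,0,0} = 1
G(14) = mex{1,0,0} = 2
G(15) = mex{1,0,0} = 2
G(16) = mex{1,0,0} = 2
G(17) = mex{1,1,0} = 2
G(18) = mex{1,1,1} = 0
G(19) = mex{1,1,1} = 0
G(20) = mex{1,1,1} = 0
G(21) = mex{2,1,1} = 0
G(22) = mex{2,1,1} = 0
G(23) = mex{2,1,1} = 0
G(24) = mex{2,2,1} = 0
G(25) = mex{0,2,2} = 1
G(26) = mex{0,2,2} = 1
G(27) = mex{0,2,2} = 1
G(28) = mex{0,0,2} = 1
G(29) = mex{0,0,0} = 1
P-positions are exactly the n with G(n) = 0.

0, 1, 2, 3, 4, 5, 6, 18, 19, 20, 21, 22, 23, 24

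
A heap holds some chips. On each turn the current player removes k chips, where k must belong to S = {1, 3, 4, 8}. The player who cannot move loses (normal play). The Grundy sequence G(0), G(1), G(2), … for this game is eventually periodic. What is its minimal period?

7

n :  0  1  2  3  4  5  6  7  8  9 10 11 12 13 14 15 16
G :  0  1  0  1  2  3  2  0  1  0  1  2  3  2  0  1  0
G(n+7) = G(n) holds for n = 0,…,7 (a full window of length max(S) = 8), so the sequence is purely periodic with period 7.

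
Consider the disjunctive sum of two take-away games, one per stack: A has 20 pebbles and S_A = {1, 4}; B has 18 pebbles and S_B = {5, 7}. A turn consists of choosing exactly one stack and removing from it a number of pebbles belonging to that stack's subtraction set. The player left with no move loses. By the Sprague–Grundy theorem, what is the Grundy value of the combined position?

1

Stack A, S = {1, 4}:
G(0) = 0
G(1) = mex{0} = 1
G(2) = mex{1} = 0
G(3) = mex{0} = 1
G(4) = mex{1,0} = 2
G(5) = mex{2,1} = 0
G(6) = mex{0,0} = 1
G(7) = mex{1,1} = 0
G(8) = mex{0,2} = 1
G(9) = mex{1,0} = 2
G(10) = mex{2,1} = 0
G(11) = mex{0,0} = 1
G(12) = mex{1,1} = 0
G(13) = mex{0,2} = 1
G(14) = mex{1,0} = 2
G(15) = mex{2,1} = 0
G(16) = mex{0,0} = 1
G(17) = mex{1,1} = 0
G(18) = mex{0,2} = 1
G(19) = mex{1,0} = 2
G(20) = mex{2,1} = 0
G_A(20) = 0.
Stack B, S = {5, 7}:
G(0) = 0
G(1) = mex{} = 0
G(2) = mex{} = 0
G(3) = mex{} = 0
G(4) = mex{} = 0
G(5) = mex{0} = 1
G(6) = mex{0} = 1
G(7) = mex{0,0} = 1
G(8) = mex{0,0} = 1
G(9) = mex{0,0} = 1
G(10) = mex{1,0} = 2
G(11) = mex{1,0} = 2
G(12) = mex{1,1} = 0
G(13) = mex{1,1} = 0
G(14) = mex{1,1} = 0
G(15) = mex{2,1} = 0
G(16) = mex{2,1} = 0
G(17) = mex{0,2} = 1
G(18) = mex{0,2} = 1
G_B(18) = 1.
Combined Grundy value = 0 ⊕ 1 = 1.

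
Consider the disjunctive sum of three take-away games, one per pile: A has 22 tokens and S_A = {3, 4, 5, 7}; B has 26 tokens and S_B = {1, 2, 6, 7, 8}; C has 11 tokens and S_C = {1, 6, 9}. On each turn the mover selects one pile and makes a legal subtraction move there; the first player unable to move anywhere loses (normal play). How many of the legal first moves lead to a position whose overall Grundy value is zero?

Pile A, S = {3, 4, 5, 7}:
n :  0  1  2  3  4  5  6  7  8  9 10 11 12 13 14 15 16 17 18 19 20 21 22
G :  0  0  0  1  1  1  2  2  2  3  0  0  0  1  1  1  2  2  2  3  0  0  0
G_A(22) = 0.
Pile B, S = {1, 2, 6, 7, 8}:
G(0) = 0
G(1) = mex{0} = 1
G(2) = mex{1,0} = 2
G(3) = mex{2,1} = 0
G(4) = mex{0,2} = 1
G(5) = mex{1,0} = 2
G(6) = mex{2,1,0} = 3
G(7) = mex{3,2,1,0} = 4
G(8) = mex{4,3,2,1,0} = 5
G(9) = mex{5,4,0,2,1} = 3
G(10) = mex{3,5,1,0,2} = 4
G(11) = mex{4,3,2,1,0} = 5
G(12) = mex{5,4,3,2,1} = 0
G(13) = mex{0,5,4,3,2} = 1
G(14) = mex{1,0,5,4,3} = 2
G(15) = mex{2,1,3,5,4} = 0
G(16) = mex{0,2,4,3,5} = 1
G(17) = mex{1,0,5,4,3} = 2
G(18) = mex{2,1,0,5,4} = 3
G(19) = mex{3,2,1,0,5} = 4
G(20) = mex{4,3,2,1,0} = 5
G(21) = mex{5,4,0,2,1} = 3
G(22) = mex{3,5,1,0,2} = 4
G(23) = mex{4,3,2,1,0} = 5
G(24) = mex{5,4,3,2,1} = 0
G(25) = mex{0,5,4,3,2} = 1
G(26) = mex{1,0,5,4,3} = 2
G_B(26) = 2.
Pile C, S = {1, 6, 9}:
G(0) = 0
G(1) = mex{0} = 1
G(2) = mex{1} = 0
G(3) = mex{0} = 1
G(4) = mex{1} = 0
G(5) = mex{0} = 1
G(6) = mex{1,0} = 2
G(7) = mex{2,1} = 0
G(8) = mex{0,0} = 1
G(9) = mex{1,1,0} = 2
G(10) = mex{2,0,1} = 3
G(11) = mex{3,1,0} = 2
G_C(11) = 2.
Combined Grundy value = 0 ⊕ 2 ⊕ 2 = 0.
A winning move leaves total XOR = 0, i.e. changes one component's Grundy value g to g ⊕ X where X is the current total.
Pile A: target g' = 0⊕0 = 0, but every legal move changes the Grundy value (mex property), so 0 moves.
Pile B: target g' = 2⊕0 = 2, but every legal move changes the Grundy value (mex property), so 0 moves.
Pile C: target g' = 2⊕0 = 2, but every legal move changes the Grundy value (mex property), so 0 moves.

0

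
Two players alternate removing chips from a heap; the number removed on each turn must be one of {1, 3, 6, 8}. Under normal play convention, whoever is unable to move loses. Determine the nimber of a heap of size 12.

G(0) = 0
G(1) = mex{0} = 1
G(2) = mex{1} = 0
G(3) = mex{0,0} = 1
G(4) = mex{1,1} = 0
G(5) = mex{0,0} = 1
G(6) = mex{1,1,0} = 2
G(7) = mex{2,0,1} = 3
G(8) = mex{3,1,0,0} = 2
G(9) = mex{2,2,1,1} = 0
G(10) = mex{0,3,0,0} = 1
G(11) = mex{1,2,1,1} = 0
G(12) = mex{0,0,2,0} = 1

1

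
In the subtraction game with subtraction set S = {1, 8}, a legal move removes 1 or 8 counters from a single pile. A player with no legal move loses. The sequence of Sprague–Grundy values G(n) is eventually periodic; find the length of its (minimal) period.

9

G(0) = 0
G(1) = mex{0} = 1
G(2) = mex{1} = 0
G(3) = mex{0} = 1
G(4) = mex{1} = 0
G(5) = mex{0} = 1
G(6) = mex{1} = 0
G(7) = mex{0} = 1
G(8) = mex{1,0} = 2
G(9) = mex{2,1} = 0
G(10) = mex{0,0} = 1
G(11) = mex{1,1} = 0
G(12) = mex{0,0} = 1
G(13) = mex{1,1} = 0
G(14) = mex{0,0} = 1
G(15) = mex{1,1} = 0
G(16) = mex{0,2} = 1
G(17) = mex{1,0} = 2
G(18) = mex{2,1} = 0
G(19) = mex{0,0} = 1
G(n+9) = G(n) holds for n = 0,…,7 (a full window of length max(S) = 8), so the sequence is purely periodic with period 9.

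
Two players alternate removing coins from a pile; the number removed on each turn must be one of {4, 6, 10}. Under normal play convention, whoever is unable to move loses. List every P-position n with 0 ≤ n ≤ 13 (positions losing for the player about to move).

0, 1, 2, 3

G(0) = 0
G(1) = mex{} = 0
G(2) = mex{} = 0
G(3) = mex{} = 0
G(4) = mex{0} = 1
G(5) = mex{0} = 1
G(6) = mex{0,0} = 1
G(7) = mex{0,0} = 1
G(8) = mex{1,0} = 2
G(9) = mex{1,0} = 2
G(10) = mex{1,1,0} = 2
G(11) = mex{1,1,0} = 2
G(12) = mex{2,1,0} = 3
G(13) = mex{2,1,0} = 3
P-positions are exactly the n with G(n) = 0.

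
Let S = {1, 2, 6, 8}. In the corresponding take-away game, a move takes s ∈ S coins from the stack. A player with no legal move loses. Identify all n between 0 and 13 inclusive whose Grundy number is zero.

n :  0  1  2  3  4  5  6  7  8  9 10 11 12 13
G :  0  1  2  0  1  2  3  0  1  2  0  1  2  3
P-positions are exactly the n with G(n) = 0.

0, 3, 7, 10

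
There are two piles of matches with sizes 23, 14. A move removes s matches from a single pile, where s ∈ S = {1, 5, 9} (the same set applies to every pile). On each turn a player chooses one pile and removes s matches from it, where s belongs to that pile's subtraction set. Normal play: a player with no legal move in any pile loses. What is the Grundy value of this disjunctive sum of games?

All piles use S = {1, 5, 9}:
n :  0  1  2  3  4  5  6  7  8  9 10 11 12 13 14 15 16 17 18 19 20 21 22 23
G :  0  1  0  1  0  1  0  1  0  1  0  1  0  1  0  1  0  1  0  1  0  1  0  1
Pile A: G(23) = 1.
Pile B: G(14) = 0.
Combined Grundy value = 1 ⊕ 0 = 1.

1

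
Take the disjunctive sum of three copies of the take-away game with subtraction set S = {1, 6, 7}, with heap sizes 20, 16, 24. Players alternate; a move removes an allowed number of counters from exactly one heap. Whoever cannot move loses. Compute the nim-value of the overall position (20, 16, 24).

2

All heaps use S = {1, 6, 7}:
G(0) = 0
G(1) = mex{0} = 1
G(2) = mex{1} = 0
G(3) = mex{0} = 1
G(4) = mex{1} = 0
G(5) = mex{0} = 1
G(6) = mex{1,0} = 2
G(7) = mex{2,1,0} = 3
G(8) = mex{3,0,1} = 2
G(9) = mex{2,1,0} = 3
G(10) = mex{3,0,1} = 2
G(11) = mex{2,1,0} = 3
G(12) = mex{3,2,1} = 0
G(13) = mex{0,3,2} = 1
G(14) = mex{1,2,3} = 0
G(15) = mex{0,3,2} = 1
G(16) = mex{1,2,3} = 0
G(17) = mex{0,3,2} = 1
G(18) = mex{1,0,3} = 2
G(19) = mex{2,1,0} = 3
G(20) = mex{3,0,1} = 2
G(21) = mex{2,1,0} = 3
G(22) = mex{3,0,1} = 2
G(23) = mex{2,1,0} = 3
G(24) = mex{3,2,1} = 0
Heap A: G(20) = 2.
Heap B: G(16) = 0.
Heap C: G(24) = 0.
Combined Grundy value = 2 ⊕ 0 ⊕ 0 = 2.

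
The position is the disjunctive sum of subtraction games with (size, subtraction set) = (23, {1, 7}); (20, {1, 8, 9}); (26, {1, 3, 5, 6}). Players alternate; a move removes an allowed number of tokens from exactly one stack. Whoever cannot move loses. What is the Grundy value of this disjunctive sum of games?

Stack A, S = {1, 7}:
G(0) = 0
G(1) = mex{0} = 1
G(2) = mex{1} = 0
G(3) = mex{0} = 1
G(4) = mex{1} = 0
G(5) = mex{0} = 1
G(6) = mex{1} = 0
G(7) = mex{0,0} = 1
G(8) = mex{1,1} = 0
G(9) = mex{0,0} = 1
G(10) = mex{1,1} = 0
G(11) = mex{0,0} = 1
G(12) = mex{1,1} = 0
G(13) = mex{0,0} = 1
G(14) = mex{1,1} = 0
G(15) = mex{0,0} = 1
G(16) = mex{1,1} = 0
G(17) = mex{0,0} = 1
G(18) = mex{1,1} = 0
G(19) = mex{0,0} = 1
G(20) = mex{1,1} = 0
G(21) = mex{0,0} = 1
G(22) = mex{1,1} = 0
G(23) = mex{0,0} = 1
G_A(23) = 1.
Stack B, S = {1, 8, 9}:
n :  0  1  2  3  4  5  6  7  8  9 10 11 12 13 14 15 16 17 18 19 20
G :  0  1  0  1  0  1  0  1  2  3  2  3  2  3  2  3  0  1  0  1  0
G_B(20) = 0.
Stack C, S = {1, 3, 5, 6}:
n :  0  1  2  3  4  5  6  7  8  9 10 11 12 13 14 15 16 17 18 19 20 21 22 23 24 25 26
G :  0  1  0  1  0  1  2  3  2  3  2  0  1  0  1  0  1  2  3  2  3  2  0  1  0  1  0
G_C(26) = 0.
Combined Grundy value = 1 ⊕ 0 ⊕ 0 = 1.

1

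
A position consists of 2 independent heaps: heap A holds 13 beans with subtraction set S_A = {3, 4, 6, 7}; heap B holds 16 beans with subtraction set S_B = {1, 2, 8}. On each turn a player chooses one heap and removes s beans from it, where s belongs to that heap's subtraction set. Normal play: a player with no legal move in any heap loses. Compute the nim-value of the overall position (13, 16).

Heap A, S = {3, 4, 6, 7}:
G(0) = 0
G(1) = mex{} = 0
G(2) = mex{} = 0
G(3) = mex{0} = 1
G(4) = mex{0,0} = 1
G(5) = mex{0,0} = 1
G(6) = mex{1,0,0} = 2
G(7) = mex{1,1,0,0} = 2
G(8) = mex{1,1,0,0} = 2
G(9) = mex{2,1,1,0} = 3
G(10) = mex{2,2,1,1} = 0
G(11) = mex{2,2,1,1} = 0
G(12) = mex{3,2,2,1} = 0
G(13) = mex{0,3,2,2} = 1
G_A(13) = 1.
Heap B, S = {1, 2, 8}:
G(0) = 0
G(1) = mex{0} = 1
G(2) = mex{1,0} = 2
G(3) = mex{2,1} = 0
G(4) = mex{0,2} = 1
G(5) = mex{1,0} = 2
G(6) = mex{2,1} = 0
G(7) = mex{0,2} = 1
G(8) = mex{1,0,0} = 2
G(9) = mex{2,1,1} = 0
G(10) = mex{0,2,2} = 1
G(11) = mex{1,0,0} = 2
G(12) = mex{2,1,1} = 0
G(13) = mex{0,2,2} = 1
G(14) = mex{1,0,0} = 2
G(15) = mex{2,1,1} = 0
G(16) = mex{0,2,2} = 1
G_B(16) = 1.
Combined Grundy value = 1 ⊕ 1 = 0.

0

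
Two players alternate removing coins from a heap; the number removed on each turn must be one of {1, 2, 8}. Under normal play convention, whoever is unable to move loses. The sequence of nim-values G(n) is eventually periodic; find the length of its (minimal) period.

G(0) = 0
G(1) = mex{0} = 1
G(2) = mex{1,0} = 2
G(3) = mex{2,1} = 0
G(4) = mex{0,2} = 1
G(5) = mex{1,0} = 2
G(6) = mex{2,1} = 0
G(7) = mex{0,2} = 1
G(8) = mex{1,0,0} = 2
G(9) = mex{2,1,1} = 0
G(10) = mex{0,2,2} = 1
G(11) = mex{1,0,0} = 2
G(12) = mex{2,1,1} = 0
G(13) = mex{0,2,2} = 1
G(14) = mex{1,0,0} = 2
G(n+3) = G(n) holds for n = 0,…,7 (a full window of length max(S) = 8), so the sequence is purely periodic with period 3.

3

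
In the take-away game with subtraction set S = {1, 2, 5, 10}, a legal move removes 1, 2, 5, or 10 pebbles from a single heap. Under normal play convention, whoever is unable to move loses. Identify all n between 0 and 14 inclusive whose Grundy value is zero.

G(0) = 0
G(1) = mex{0} = 1
G(2) = mex{1,0} = 2
G(3) = mex{2,1} = 0
G(4) = mex{0,2} = 1
G(5) = mex{1,0,0} = 2
G(6) = mex{2,1,1} = 0
G(7) = mex{0,2,2} = 1
G(8) = mex{1,0,0} = 2
G(9) = mex{2,1,1} = 0
G(10) = mex{0,2,2,0} = 1
G(11) = mex{1,0,0,1} = 2
G(12) = mex{2,1,1,2} = 0
G(13) = mex{0,2,2,0} = 1
G(14) = mex{1,0,0,1} = 2
P-positions are exactly the n with G(n) = 0.

0, 3, 6, 9, 12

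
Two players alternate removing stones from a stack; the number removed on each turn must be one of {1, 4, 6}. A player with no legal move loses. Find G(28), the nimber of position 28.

1

G(0) = 0
G(1) = mex{0} = 1
G(2) = mex{1} = 0
G(3) = mex{0} = 1
G(4) = mex{1,0} = 2
G(5) = mex{2,1} = 0
G(6) = mex{0,0,0} = 1
G(7) = mex{1,1,1} = 0
G(8) = mex{0,2,0} = 1
G(9) = mex{1,0,1} = 2
G(10) = mex{2,1,2} = 0
G(11) = mex{0,0,0} = 1
G(12) = mex{1,1,1} = 0
G(13) = mex{0,2,0} = 1
G(14) = mex{1,0,1} = 2
G(15) = mex{2,1,2} = 0
G(16) = mex{0,0,0} = 1
G(17) = mex{1,1,1} = 0
G(18) = mex{0,2,0} = 1
G(19) = mex{1,0,1} = 2
G(20) = mex{2,1,2} = 0
G(21) = mex{0,0,0} = 1
G(22) = mex{1,1,1} = 0
G(23) = mex{0,2,0} = 1
G(24) = mex{1,0,1} = 2
G(25) = mex{2,1,2} = 0
G(26) = mex{0,0,0} = 1
G(27) = mex{1,1,1} = 0
G(28) = mex{0,2,0} = 1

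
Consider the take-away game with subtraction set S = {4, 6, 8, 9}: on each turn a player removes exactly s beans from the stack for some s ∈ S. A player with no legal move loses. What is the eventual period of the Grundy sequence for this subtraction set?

n :  0  1  2  3  4  5  6  7  8  9 10 11 12 13 14 15 16 17 18 19 20 21 22 23 24 25 26 27
G :  0  0  0  0  1  1  1  1  2  2  2  2  3  0  0  0  0  1  1  1  1  2  2  2  2  3  0  0
G(n+13) = G(n) holds for n = 0,…,8 (a full window of length max(S) = 9), so the sequence is purely periodic with period 13.

13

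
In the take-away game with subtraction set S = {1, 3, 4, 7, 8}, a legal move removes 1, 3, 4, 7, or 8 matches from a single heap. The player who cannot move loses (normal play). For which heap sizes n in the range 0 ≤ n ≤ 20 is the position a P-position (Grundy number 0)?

0, 2, 11, 13

G(0) = 0
G(1) = mex{0} = 1
G(2) = mex{1} = 0
G(3) = mex{0,0} = 1
G(4) = mex{1,1,0} = 2
G(5) = mex{2,0,1} = 3
G(6) = mex{3,1,0} = 2
G(7) = mex{2,2,1,0} = 3
G(8) = mex{3,3,2,1,0} = 4
G(9) = mex{4,2,3,0,1} = 5
G(10) = mex{5,3,2,1,0} = 4
G(11) = mex{4,4,3,2,1} = 0
G(12) = mex{0,5,4,3,2} = 1
G(13) = mex{1,4,5,2,3} = 0
G(14) = mex{0,0,4,3,2} = 1
G(15) = mex{1,1,0,4,3} = 2
G(16) = mex{2,0,1,5,4} = 3
G(17) = mex{3,1,0,4,5} = 2
G(18) = mex{2,2,1,0,4} = 3
G(19) = mex{3,3,2,1,0} = 4
G(20) = mex{4,2,3,0,1} = 5
P-positions are exactly the n with G(n) = 0.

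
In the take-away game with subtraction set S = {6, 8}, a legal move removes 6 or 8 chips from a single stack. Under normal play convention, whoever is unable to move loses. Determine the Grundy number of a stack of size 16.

G(0) = 0
G(1) = mex{} = 0
G(2) = mex{} = 0
G(3) = mex{} = 0
G(4) = mex{} = 0
G(5) = mex{} = 0
G(6) = mex{0} = 1
G(7) = mex{0} = 1
G(8) = mex{0,0} = 1
G(9) = mex{0,0} = 1
G(10) = mex{0,0} = 1
G(11) = mex{0,0} = 1
G(12) = mex{1,0} = 2
G(13) = mex{1,0} = 2
G(14) = mex{1,1} = 0
G(15) = mex{1,1} = 0
G(16) = mex{1,1} = 0

0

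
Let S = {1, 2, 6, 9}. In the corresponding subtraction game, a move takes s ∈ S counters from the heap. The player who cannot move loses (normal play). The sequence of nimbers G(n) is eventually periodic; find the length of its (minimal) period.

7

G(0) = 0
G(1) = mex{0} = 1
G(2) = mex{1,0} = 2
G(3) = mex{2,1} = 0
G(4) = mex{0,2} = 1
G(5) = mex{1,0} = 2
G(6) = mex{2,1,0} = 3
G(7) = mex{3,2,1} = 0
G(8) = mex{0,3,2} = 1
G(9) = mex{1,0,0,0} = 2
G(10) = mex{2,1,1,1} = 0
G(11) = mex{0,2,2,2} = 1
G(12) = mex{1,0,3,0} = 2
G(13) = mex{2,1,0,1} = 3
G(14) = mex{3,2,1,2} = 0
G(15) = mex{0,3,2,3} = 1
G(16) = mex{1,0,0,0} = 2
G(17) = mex{2,1,1,1} = 0
G(n+7) = G(n) holds for n = 0,…,8 (a full window of length max(S) = 9), so the sequence is purely periodic with period 7.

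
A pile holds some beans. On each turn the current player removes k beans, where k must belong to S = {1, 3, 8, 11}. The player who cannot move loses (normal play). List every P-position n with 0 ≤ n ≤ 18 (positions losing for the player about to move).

0, 2, 4, 6, 16, 18

n :  0  1  2  3  4  5  6  7  8  9 10 11 12 13 14 15 16 17 18
G :  0  1  0  1  0  1  0  1  2  3  2  3  2  3  2  3  0  1  0
P-positions are exactly the n with G(n) = 0.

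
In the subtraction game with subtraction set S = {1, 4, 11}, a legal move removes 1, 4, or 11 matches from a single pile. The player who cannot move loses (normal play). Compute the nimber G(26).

1

n :  0  1  2  3  4  5  6  7  8  9 10 11 12 13 14 15 16 17 18 19 20 21 22 23 24 25 26
G :  0  1  0  1  2  0  1  0  1  2  0  1  0  1  2  0  1  0  1  2  0  1  0  1  2  0  1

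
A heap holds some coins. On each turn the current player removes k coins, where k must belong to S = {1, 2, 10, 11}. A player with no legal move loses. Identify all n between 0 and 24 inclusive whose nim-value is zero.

n :  0  1  2  3  4  5  6  7  8  9 10 11 12 13 14 15 16 17 18 19 20 21 22 23 24
G :  0  1  2  0  1  2  0  1  2  0  1  2  0  1  2  0  1  2  0  1  2  0  1  2  0
P-positions are exactly the n with G(n) = 0.

0, 3, 6, 9, 12, 15, 18, 21, 24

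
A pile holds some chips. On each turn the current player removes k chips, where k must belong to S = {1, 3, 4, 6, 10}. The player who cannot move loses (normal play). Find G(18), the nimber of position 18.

G(0) = 0
G(1) = mex{0} = 1
G(2) = mex{1} = 0
G(3) = mex{0,0} = 1
G(4) = mex{1,1,0} = 2
G(5) = mex{2,0,1} = 3
G(6) = mex{3,1,0,0} = 2
G(7) = mex{2,2,1,1} = 0
G(8) = mex{0,3,2,0} = 1
G(9) = mex{1,2,3,1} = 0
G(10) = mex{0,0,2,2,0} = 1
G(11) = mex{1,1,0,3,1} = 2
G(12) = mex{2,0,1,2,0} = 3
G(13) = mex{3,1,0,0,1} = 2
G(14) = mex{2,2,1,1,2} = 0
G(15) = mex{0,3,2,0,3} = 1
G(16) = mex{1,2,3,1,2} = 0
G(17) = mex{0,0,2,2,0} = 1
G(18) = mex{1,1,0,3,1} = 2

2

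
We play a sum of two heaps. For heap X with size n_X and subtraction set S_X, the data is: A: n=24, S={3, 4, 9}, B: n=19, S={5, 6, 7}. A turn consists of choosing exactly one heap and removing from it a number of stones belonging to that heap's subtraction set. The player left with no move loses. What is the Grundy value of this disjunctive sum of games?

Heap A, S = {3, 4, 9}:
n :  0  1  2  3  4  5  6  7  8  9 10 11 12 13 14 15 16 17 18 19 20 21 22 23 24
G :  0  0  0  1  1  1  2  0  0  3  1  1  2  0  0  0  1  1  1  2  0  0  3  1  1
G_A(24) = 1.
Heap B, S = {5, 6, 7}:
G(0) = 0
G(1) = mex{} = 0
G(2) = mex{} = 0
G(3) = mex{} = 0
G(4) = mex{} = 0
G(5) = mex{0} = 1
G(6) = mex{0,0} = 1
G(7) = mex{0,0,0} = 1
G(8) = mex{0,0,0} = 1
G(9) = mex{0,0,0} = 1
G(10) = mex{1,0,0} = 2
G(11) = mex{1,1,0} = 2
G(12) = mex{1,1,1} = 0
G(13) = mex{1,1,1} = 0
G(14) = mex{1,1,1} = 0
G(15) = mex{2,1,1} = 0
G(16) = mex{2,2,1} = 0
G(17) = mex{0,2,2} = 1
G(18) = mex{0,0,2} = 1
G(19) = mex{0,0,0} = 1
G_B(19) = 1.
Combined Grundy value = 1 ⊕ 1 = 0.

0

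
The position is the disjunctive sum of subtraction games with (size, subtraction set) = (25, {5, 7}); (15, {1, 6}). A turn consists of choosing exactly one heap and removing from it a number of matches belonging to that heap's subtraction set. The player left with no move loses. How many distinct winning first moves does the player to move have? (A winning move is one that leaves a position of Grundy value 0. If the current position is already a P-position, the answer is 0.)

4

Heap A, S = {5, 7}:
n :  0  1  2  3  4  5  6  7  8  9 10 11 12 13 14 15 16 17 18 19 20 21 22 23 24 25
G :  0  0  0  0  0  1  1  1  1  1  2  2  0  0  0  0  0  1  1  1  1  1  2  2  0  0
G_A(25) = 0.
Heap B, S = {1, 6}:
G(0) = 0
G(1) = mex{0} = 1
G(2) = mex{1} = 0
G(3) = mex{0} = 1
G(4) = mex{1} = 0
G(5) = mex{0} = 1
G(6) = mex{1,0} = 2
G(7) = mex{2,1} = 0
G(8) = mex{0,0} = 1
G(9) = mex{1,1} = 0
G(10) = mex{0,0} = 1
G(11) = mex{1,1} = 0
G(12) = mex{0,2} = 1
G(13) = mex{1,0} = 2
G(14) = mex{2,1} = 0
G(15) = mex{0,0} = 1
G_B(15) = 1.
Combined Grundy value = 0 ⊕ 1 = 1.
A winning move leaves total XOR = 0, i.e. changes one component's Grundy value g to g ⊕ X where X is the current total.
Heap A: need g' = 0⊕1 = 1. Options: 25−5→G=1, 25−7→G=1. Hits: 2.
Heap B: need g' = 1⊕1 = 0. Options: 15−1→G=0, 15−6→G=0. Hits: 2.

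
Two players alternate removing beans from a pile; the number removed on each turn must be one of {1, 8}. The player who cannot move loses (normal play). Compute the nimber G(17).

2

n :  0  1  2  3  4  5  6  7  8  9 10 11 12 13 14 15 16 17
G :  0  1  0  1  0  1  0  1  2  0  1  0  1  0  1  0  1  2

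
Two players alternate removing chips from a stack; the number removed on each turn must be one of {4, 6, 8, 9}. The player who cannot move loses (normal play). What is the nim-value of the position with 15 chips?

G(0) = 0
G(1) = mex{} = 0
G(2) = mex{} = 0
G(3) = mex{} = 0
G(4) = mex{0} = 1
G(5) = mex{0} = 1
G(6) = mex{0,0} = 1
G(7) = mex{0,0} = 1
G(8) = mex{1,0,0} = 2
G(9) = mex{1,0,0,0} = 2
G(10) = mex{1,1,0,0} = 2
G(11) = mex{1,1,0,0} = 2
G(12) = mex{2,1,1,0} = 3
G(13) = mex{2,1,1,1} = 0
G(14) = mex{2,2,1,1} = 0
G(15) = mex{2,2,1,1} = 0

0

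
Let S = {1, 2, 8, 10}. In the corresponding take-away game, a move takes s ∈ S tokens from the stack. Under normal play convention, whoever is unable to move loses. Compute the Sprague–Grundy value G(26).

G(0) = 0
G(1) = mex{0} = 1
G(2) = mex{1,0} = 2
G(3) = mex{2,1} = 0
G(4) = mex{0,2} = 1
G(5) = mex{1,0} = 2
G(6) = mex{2,1} = 0
G(7) = mex{0,2} = 1
G(8) = mex{1,0,0} = 2
G(9) = mex{2,1,1} = 0
G(10) = mex{0,2,2,0} = 1
G(11) = mex{1,0,0,1} = 2
G(12) = mex{2,1,1,2} = 0
G(13) = mex{0,2,2,0} = 1
G(14) = mex{1,0,0,1} = 2
G(15) = mex{2,1,1,2} = 0
G(16) = mex{0,2,2,0} = 1
G(17) = mex{1,0,0,1} = 2
G(18) = mex{2,1,1,2} = 0
G(19) = mex{0,2,2,0} = 1
G(20) = mex{1,0,0,1} = 2
G(21) = mex{2,1,1,2} = 0
G(22) = mex{0,2,2,0} = 1
G(23) = mex{1,0,0,1} = 2
G(24) = mex{2,1,1,2} = 0
G(25) = mex{0,2,2,0} = 1
G(26) = mex{1,0,0,1} = 2

2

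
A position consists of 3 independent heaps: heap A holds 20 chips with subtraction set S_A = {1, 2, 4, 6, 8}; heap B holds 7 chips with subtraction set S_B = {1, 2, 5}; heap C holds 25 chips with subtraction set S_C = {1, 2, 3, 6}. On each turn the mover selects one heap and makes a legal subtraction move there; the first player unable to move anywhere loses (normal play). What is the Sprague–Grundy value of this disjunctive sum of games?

Heap A, S = {1, 2, 4, 6, 8}:
n :  0  1  2  3  4  5  6  7  8  9 10 11 12 13 14 15 16 17 18 19 20
G :  0  1  2  0  1  2  3  4  5  3  0  1  2  0  1  2  3  4  5  3  0
G_A(20) = 0.
Heap B, S = {1, 2, 5}:
n : 0 1 2 3 4 5 6 7
G : 0 1 2 0 1 2 0 1
G_B(7) = 1.
Heap C, S = {1, 2, 3, 6}:
n :  0  1  2  3  4  5  6  7  8  9 10 11 12 13 14 15 16 17 18 19 20 21 22 23 24 25
G :  0  1  2  3  0  1  2  3  0  1  2  3  0  1  2  3  0  1  2  3  0  1  2  3  0  1
G_C(25) = 1.
Combined Grundy value = 0 ⊕ 1 ⊕ 1 = 0.

0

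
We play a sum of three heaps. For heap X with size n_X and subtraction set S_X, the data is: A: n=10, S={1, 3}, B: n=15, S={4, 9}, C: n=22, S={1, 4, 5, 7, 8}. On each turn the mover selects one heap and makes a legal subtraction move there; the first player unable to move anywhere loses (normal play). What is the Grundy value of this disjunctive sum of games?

0

Heap A, S = {1, 3}:
G(0) = 0
G(1) = mex{0} = 1
G(2) = mex{1} = 0
G(3) = mex{0,0} = 1
G(4) = mex{1,1} = 0
G(5) = mex{0,0} = 1
G(6) = mex{1,1} = 0
G(7) = mex{0,0} = 1
G(8) = mex{1,1} = 0
G(9) = mex{0,0} = 1
G(10) = mex{1,1} = 0
G_A(10) = 0.
Heap B, S = {4, 9}:
G(0) = 0
G(1) = mex{} = 0
G(2) = mex{} = 0
G(3) = mex{} = 0
G(4) = mex{0} = 1
G(5) = mex{0} = 1
G(6) = mex{0} = 1
G(7) = mex{0} = 1
G(8) = mex{1} = 0
G(9) = mex{1,0} = 2
G(10) = mex{1,0} = 2
G(11) = mex{1,0} = 2
G(12) = mex{0,0} = 1
G(13) = mex{2,1} = 0
G(14) = mex{2,1} = 0
G(15) = mex{2,1} = 0
G_B(15) = 0.
Heap C, S = {1, 4, 5, 7, 8}:
G(0) = 0
G(1) = mex{0} = 1
G(2) = mex{1} = 0
G(3) = mex{0} = 1
G(4) = mex{1,0} = 2
G(5) = mex{2,1,0} = 3
G(6) = mex{3,0,1} = 2
G(7) = mex{2,1,0,0} = 3
G(8) = mex{3,2,1,1,0} = 4
G(9) = mex{4,3,2,0,1} = 5
G(10) = mex{5,2,3,1,0} = 4
G(11) = mex{4,3,2,2,1} = 0
G(12) = mex{0,4,3,3,2} = 1
G(13) = mex{1,5,4,2,3} = 0
G(14) = mex{0,4,5,3,2} = 1
G(15) = mex{1,0,4,4,3} = 2
G(16) = mex{2,1,0,5,4} = 3
G(17) = mex{3,0,1,4,5} = 2
G(18) = mex{2,1,0,0,4} = 3
G(19) = mex{3,2,1,1,0} = 4
G(20) = mex{4,3,2,0,1} = 5
G(21) = mex{5,2,3,1,0} = 4
G(22) = mex{4,3,2,2,1} = 0
G_C(22) = 0.
Combined Grundy value = 0 ⊕ 0 ⊕ 0 = 0.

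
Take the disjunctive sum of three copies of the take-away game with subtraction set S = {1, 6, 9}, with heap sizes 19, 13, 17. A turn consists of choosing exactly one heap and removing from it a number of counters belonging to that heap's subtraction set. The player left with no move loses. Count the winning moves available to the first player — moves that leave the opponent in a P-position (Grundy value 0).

6

All heaps use S = {1, 6, 9}:
n :  0  1  2  3  4  5  6  7  8  9 10 11 12 13 14 15 16 17 18 19
G :  0  1  0  1  0  1  2  0  1  2  3  2  0  1  0  1  2  0  1  0
Heap A: G(19) = 0.
Heap B: G(13) = 1.
Heap C: G(17) = 0.
Combined Grundy value = 0 ⊕ 1 ⊕ 0 = 1.
A winning move leaves total XOR = 0, i.e. changes one component's Grundy value g to g ⊕ X where X is the current total.
Heap A: need g' = 0⊕1 = 1. Options: 19−1→G=1, 19−6→G=1, 19−9→G=3. Hits: 2.
Heap B: need g' = 1⊕1 = 0. Options: 13−1→G=0, 13−6→G=0, 13−9→G=0. Hits: 3.
Heap C: need g' = 0⊕1 = 1. Options: 17−1→G=2, 17−6→G=2, 17−9→G=1. Hits: 1.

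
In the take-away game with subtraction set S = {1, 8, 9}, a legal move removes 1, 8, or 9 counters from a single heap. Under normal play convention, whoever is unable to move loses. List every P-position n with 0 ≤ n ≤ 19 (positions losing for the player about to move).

n :  0  1  2  3  4  5  6  7  8  9 10 11 12 13 14 15 16 17 18 19
G :  0  1  0  1  0  1  0  1  2  3  2  3  2  3  2  3  0  1  0  1
P-positions are exactly the n with G(n) = 0.

0, 2, 4, 6, 16, 18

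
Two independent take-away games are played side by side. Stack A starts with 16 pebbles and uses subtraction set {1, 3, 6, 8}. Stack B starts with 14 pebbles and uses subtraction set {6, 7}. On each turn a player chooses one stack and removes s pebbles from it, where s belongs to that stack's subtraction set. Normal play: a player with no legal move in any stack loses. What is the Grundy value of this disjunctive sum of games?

Stack A, S = {1, 3, 6, 8}:
n :  0  1  2  3  4  5  6  7  8  9 10 11 12 13 14 15 16
G :  0  1  0  1  0  1  2  3  2  0  1  0  1  0  1  2  3
G_A(16) = 3.
Stack B, S = {6, 7}:
G(0) = 0
G(1) = mex{} = 0
G(2) = mex{} = 0
G(3) = mex{} = 0
G(4) = mex{} = 0
G(5) = mex{} = 0
G(6) = mex{0} = 1
G(7) = mex{0,0} = 1
G(8) = mex{0,0} = 1
G(9) = mex{0,0} = 1
G(10) = mex{0,0} = 1
G(11) = mex{0,0} = 1
G(12) = mex{1,0} = 2
G(13) = mex{1,1} = 0
G(14) = mex{1,1} = 0
G_B(14) = 0.
Combined Grundy value = 3 ⊕ 0 = 3.

3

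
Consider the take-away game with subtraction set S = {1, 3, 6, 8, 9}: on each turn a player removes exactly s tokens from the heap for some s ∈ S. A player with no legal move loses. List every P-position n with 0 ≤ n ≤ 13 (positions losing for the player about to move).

n :  0  1  2  3  4  5  6  7  8  9 10 11 12 13
G :  0  1  0  1  0  1  2  3  2  3  2  3  4  5
P-positions are exactly the n with G(n) = 0.

0, 2, 4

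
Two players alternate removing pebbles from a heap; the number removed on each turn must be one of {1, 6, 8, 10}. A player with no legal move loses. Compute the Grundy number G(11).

0

G(0) = 0
G(1) = mex{0} = 1
G(2) = mex{1} = 0
G(3) = mex{0} = 1
G(4) = mex{1} = 0
G(5) = mex{0} = 1
G(6) = mex{1,0} = 2
G(7) = mex{2,1} = 0
G(8) = mex{0,0,0} = 1
G(9) = mex{1,1,1} = 0
G(10) = mex{0,0,0,0} = 1
G(11) = mex{1,1,1,1} = 0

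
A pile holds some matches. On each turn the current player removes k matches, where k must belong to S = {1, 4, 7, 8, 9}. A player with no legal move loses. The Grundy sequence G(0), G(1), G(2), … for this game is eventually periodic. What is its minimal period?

n :  0  1  2  3  4  5  6  7  8  9 10 11 12 13 14 15 16 17 18 19 20 21 22 23 24 25 26 27 28 29 30 31
G :  0  1  0  1  2  0  1  2  3  2  3  4  5  3  4  0  1  0  1  2  0  1  2  3  2  3  4  5  3  4  0  1
G(n+15) = G(n) holds for n = 0,…,8 (a full window of length max(S) = 9), so the sequence is purely periodic with period 15.

15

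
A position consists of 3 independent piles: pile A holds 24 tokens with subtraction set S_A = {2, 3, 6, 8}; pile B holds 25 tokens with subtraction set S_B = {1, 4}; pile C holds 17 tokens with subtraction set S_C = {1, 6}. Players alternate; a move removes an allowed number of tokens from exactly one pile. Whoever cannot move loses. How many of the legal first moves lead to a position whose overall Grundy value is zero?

5

Pile A, S = {2, 3, 6, 8}:
n :  0  1  2  3  4  5  6  7  8  9 10 11 12 13 14 15 16 17 18 19 20 21 22 23 24
G :  0  0  1  1  2  0  3  1  2  2  0  3  1  2  0  0  1  1  2  0  3  1  2  2  0
G_A(24) = 0.
Pile B, S = {1, 4}:
n :  0  1  2  3  4  5  6  7  8  9 10 11 12 13 14 15 16 17 18 19 20 21 22 23 24 25
G :  0  1  0  1  2  0  1  0  1  2  0  1  0  1  2  0  1  0  1  2  0  1  0  1  2  0
G_B(25) = 0.
Pile C, S = {1, 6}:
n :  0  1  2  3  4  5  6  7  8  9 10 11 12 13 14 15 16 17
G :  0  1  0  1  0  1  2  0  1  0  1  0  1  2  0  1  0  1
G_C(17) = 1.
Combined Grundy value = 0 ⊕ 0 ⊕ 1 = 1.
A winning move leaves total XOR = 0, i.e. changes one component's Grundy value g to g ⊕ X where X is the current total.
Pile A: need g' = 0⊕1 = 1. Options: 24−2→G=2, 24−3→G=1, 24−6→G=2, 24−8→G=1. Hits: 2.
Pile B: need g' = 0⊕1 = 1. Options: 25−1→G=2, 25−4→G=1. Hits: 1.
Pile C: need g' = 1⊕1 = 0. Options: 17−1→G=0, 17−6→G=0. Hits: 2.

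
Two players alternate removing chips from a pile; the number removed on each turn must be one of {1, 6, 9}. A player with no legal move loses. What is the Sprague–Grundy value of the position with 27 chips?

n :  0  1  2  3  4  5  6  7  8  9 10 11 12 13 14 15 16 17 18 19 20 21 22 23 24 25 26 27
G :  0  1  0  1  0  1  2  0  1  2  3  2  0  1  0  1  2  0  1  0  1  2  0  1  0  1  2  0

0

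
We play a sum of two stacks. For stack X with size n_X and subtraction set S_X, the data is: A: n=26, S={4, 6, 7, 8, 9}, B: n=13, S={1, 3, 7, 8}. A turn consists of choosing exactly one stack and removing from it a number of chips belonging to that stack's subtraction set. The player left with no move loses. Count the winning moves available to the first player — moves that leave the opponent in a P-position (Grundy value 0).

Stack A, S = {4, 6, 7, 8, 9}:
n :  0  1  2  3  4  5  6  7  8  9 10 11 12 13 14 15 16 17 18 19 20 21 22 23 24 25 26
G :  0  0  0  0  1  1  1  1  2  2  2  2  3  0  0  0  0  1  1  1  1  2  2  2  2  3  0
G_A(26) = 0.
Stack B, S = {1, 3, 7, 8}:
n :  0  1  2  3  4  5  6  7  8  9 10 11 12 13
G :  0  1  0  1  0  1  0  1  2  3  2  3  2  3
G_B(13) = 3.
Combined Grundy value = 0 ⊕ 3 = 3.
A winning move leaves total XOR = 0, i.e. changes one component's Grundy value g to g ⊕ X where X is the current total.
Stack A: need g' = 0⊕3 = 3. Options: 26−4→G=2, 26−6→G=1, 26−7→G=1, 26−8→G=1, 26−9→G=1. Hits: 0.
Stack B: need g' = 3⊕3 = 0. Options: 13−1→G=2, 13−3→G=2, 13−7→G=0, 13−8→G=1. Hits: 1.

1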